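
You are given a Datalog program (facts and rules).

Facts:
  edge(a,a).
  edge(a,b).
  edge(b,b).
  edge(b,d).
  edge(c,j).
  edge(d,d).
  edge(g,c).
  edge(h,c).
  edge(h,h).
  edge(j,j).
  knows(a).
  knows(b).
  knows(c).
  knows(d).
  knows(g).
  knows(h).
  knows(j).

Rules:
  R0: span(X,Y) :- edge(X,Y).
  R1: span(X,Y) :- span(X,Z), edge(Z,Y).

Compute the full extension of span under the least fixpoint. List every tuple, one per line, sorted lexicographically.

round 1: derive span(a,a) via R0 from edge(a,a)
round 1: derive span(a,b) via R0 from edge(a,b)
round 1: derive span(b,b) via R0 from edge(b,b)
round 1: derive span(b,d) via R0 from edge(b,d)
round 1: derive span(c,j) via R0 from edge(c,j)
round 1: derive span(d,d) via R0 from edge(d,d)
round 1: derive span(g,c) via R0 from edge(g,c)
round 1: derive span(h,c) via R0 from edge(h,c)
round 1: derive span(h,h) via R0 from edge(h,h)
round 1: derive span(j,j) via R0 from edge(j,j)
round 2: derive span(a,d) via R1 from span(a,b), edge(b,d)
round 2: derive span(g,j) via R1 from span(g,c), edge(c,j)
round 2: derive span(h,j) via R1 from span(h,c), edge(c,j)

span(a,a)
span(a,b)
span(a,d)
span(b,b)
span(b,d)
span(c,j)
span(d,d)
span(g,c)
span(g,j)
span(h,c)
span(h,h)
span(h,j)
span(j,j)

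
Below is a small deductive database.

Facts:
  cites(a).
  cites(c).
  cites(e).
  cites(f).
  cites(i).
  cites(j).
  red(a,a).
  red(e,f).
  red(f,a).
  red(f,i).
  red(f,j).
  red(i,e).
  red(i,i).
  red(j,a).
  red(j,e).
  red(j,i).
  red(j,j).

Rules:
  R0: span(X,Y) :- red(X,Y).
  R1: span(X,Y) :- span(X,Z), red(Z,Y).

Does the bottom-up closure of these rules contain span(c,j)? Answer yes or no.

round 1: derive span(a,a) via R0 from red(a,a)
round 1: derive span(e,f) via R0 from red(e,f)
round 1: derive span(f,a) via R0 from red(f,a)
round 1: derive span(f,i) via R0 from red(f,i)
round 1: derive span(f,j) via R0 from red(f,j)
round 1: derive span(i,e) via R0 from red(i,e)
round 1: derive span(i,i) via R0 from red(i,i)
round 1: derive span(j,a) via R0 from red(j,a)
round 1: derive span(j,e) via R0 from red(j,e)
round 1: derive span(j,i) via R0 from red(j,i)
round 1: derive span(j,j) via R0 from red(j,j)
round 2: derive span(e,a) via R1 from span(e,f), red(f,a)
round 2: derive span(e,i) via R1 from span(e,f), red(f,i)
round 2: derive span(e,j) via R1 from span(e,f), red(f,j)
round 2: derive span(f,e) via R1 from span(f,i), red(i,e)
round 2: derive span(i,f) via R1 from span(i,e), red(e,f)
round 2: derive span(j,f) via R1 from span(j,e), red(e,f)
round 3: derive span(e,e) via R1 from span(e,i), red(i,e)
round 3: derive span(f,f) via R1 from span(f,e), red(e,f)
round 3: derive span(i,a) via R1 from span(i,f), red(f,a)
round 3: derive span(i,j) via R1 from span(i,f), red(f,j)

no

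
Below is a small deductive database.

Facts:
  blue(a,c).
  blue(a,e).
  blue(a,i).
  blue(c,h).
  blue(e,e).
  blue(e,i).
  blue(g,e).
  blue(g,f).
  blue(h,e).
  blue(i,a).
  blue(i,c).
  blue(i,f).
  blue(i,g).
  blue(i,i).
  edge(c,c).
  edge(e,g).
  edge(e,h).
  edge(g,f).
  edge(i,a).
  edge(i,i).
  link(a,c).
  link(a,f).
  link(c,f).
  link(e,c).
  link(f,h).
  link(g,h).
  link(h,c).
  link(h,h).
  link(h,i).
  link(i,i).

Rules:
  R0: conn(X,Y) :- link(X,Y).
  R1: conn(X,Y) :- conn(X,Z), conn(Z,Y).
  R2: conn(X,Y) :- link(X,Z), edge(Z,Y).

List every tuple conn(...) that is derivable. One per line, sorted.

round 1: derive conn(a,c) via R0 from link(a,c)
round 1: derive conn(a,f) via R0 from link(a,f)
round 1: derive conn(c,f) via R0 from link(c,f)
round 1: derive conn(e,c) via R0 from link(e,c)
round 1: derive conn(f,h) via R0 from link(f,h)
round 1: derive conn(g,h) via R0 from link(g,h)
round 1: derive conn(h,c) via R0 from link(h,c)
round 1: derive conn(h,h) via R0 from link(h,h)
round 1: derive conn(h,i) via R0 from link(h,i)
round 1: derive conn(i,i) via R0 from link(i,i)
round 1: derive conn(h,a) via R2 from link(h,i), edge(i,a)
round 1: derive conn(i,a) via R2 from link(i,i), edge(i,a)
round 2: derive conn(a,h) via R1 from conn(a,f), conn(f,h)
round 2: derive conn(c,h) via R1 from conn(c,f), conn(f,h)
round 2: derive conn(e,f) via R1 from conn(e,c), conn(c,f)
round 2: derive conn(f,a) via R1 from conn(f,h), conn(h,a)
round 2: derive conn(f,c) via R1 from conn(f,h), conn(h,c)
round 2: derive conn(f,i) via R1 from conn(f,h), conn(h,i)
round 2: derive conn(g,a) via R1 from conn(g,h), conn(h,a)
round 2: derive conn(g,c) via R1 from conn(g,h), conn(h,c)
round 2: derive conn(g,i) via R1 from conn(g,h), conn(h,i)
round 2: derive conn(h,f) via R1 from conn(h,a), conn(a,f)
round 2: derive conn(i,c) via R1 from conn(i,a), conn(a,c)
round 2: derive conn(i,f) via R1 from conn(i,a), conn(a,f)
round 3: derive conn(a,a) via R1 from conn(a,f), conn(f,a)
round 3: derive conn(a,i) via R1 from conn(a,f), conn(f,i)
round 3: derive conn(c,a) via R1 from conn(c,f), conn(f,a)
round 3: derive conn(c,c) via R1 from conn(c,f), conn(f,c)
round 3: derive conn(c,i) via R1 from conn(c,f), conn(f,i)
round 3: derive conn(e,a) via R1 from conn(e,f), conn(f,a)
round 3: derive conn(e,h) via R1 from conn(e,c), conn(c,h)
round 3: derive conn(e,i) via R1 from conn(e,f), conn(f,i)
round 3: derive conn(f,f) via R1 from conn(f,a), conn(a,f)
round 3: derive conn(g,f) via R1 from conn(g,a), conn(a,f)
round 3: derive conn(i,h) via R1 from conn(i,a), conn(a,h)

conn(a,a)
conn(a,c)
conn(a,f)
conn(a,h)
conn(a,i)
conn(c,a)
conn(c,c)
conn(c,f)
conn(c,h)
conn(c,i)
conn(e,a)
conn(e,c)
conn(e,f)
conn(e,h)
conn(e,i)
conn(f,a)
conn(f,c)
conn(f,f)
conn(f,h)
conn(f,i)
conn(g,a)
conn(g,c)
conn(g,f)
conn(g,h)
conn(g,i)
conn(h,a)
conn(h,c)
conn(h,f)
conn(h,h)
conn(h,i)
conn(i,a)
conn(i,c)
conn(i,f)
conn(i,h)
conn(i,i)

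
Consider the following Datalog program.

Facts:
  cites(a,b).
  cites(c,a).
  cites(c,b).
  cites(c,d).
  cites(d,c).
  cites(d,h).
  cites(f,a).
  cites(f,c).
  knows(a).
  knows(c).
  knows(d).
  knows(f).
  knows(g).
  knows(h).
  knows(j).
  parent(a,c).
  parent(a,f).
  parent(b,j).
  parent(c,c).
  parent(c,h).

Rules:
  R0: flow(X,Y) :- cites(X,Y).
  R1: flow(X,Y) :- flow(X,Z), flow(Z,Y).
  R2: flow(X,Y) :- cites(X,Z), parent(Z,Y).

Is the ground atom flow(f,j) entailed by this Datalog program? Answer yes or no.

yes

round 1: derive flow(a,b) via R0 from cites(a,b)
round 1: derive flow(c,a) via R0 from cites(c,a)
round 1: derive flow(c,b) via R0 from cites(c,b)
round 1: derive flow(c,d) via R0 from cites(c,d)
round 1: derive flow(d,c) via R0 from cites(d,c)
round 1: derive flow(d,h) via R0 from cites(d,h)
round 1: derive flow(f,a) via R0 from cites(f,a)
round 1: derive flow(f,c) via R0 from cites(f,c)
round 1: derive flow(a,j) via R2 from cites(a,b), parent(b,j)
round 1: derive flow(c,c) via R2 from cites(c,a), parent(a,c)
round 1: derive flow(c,f) via R2 from cites(c,a), parent(a,f)
round 1: derive flow(c,j) via R2 from cites(c,b), parent(b,j)
round 1: derive flow(f,f) via R2 from cites(f,a), parent(a,f)
round 1: derive flow(f,h) via R2 from cites(f,c), parent(c,h)
round 2: derive flow(c,h) via R1 from flow(c,d), flow(d,h)
round 2: derive flow(d,a) via R1 from flow(d,c), flow(c,a)
round 2: derive flow(d,b) via R1 from flow(d,c), flow(c,b)
round 2: derive flow(d,d) via R1 from flow(d,c), flow(c,d)
round 2: derive flow(d,f) via R1 from flow(d,c), flow(c,f)
round 2: derive flow(d,j) via R1 from flow(d,c), flow(c,j)
round 2: derive flow(f,b) via R1 from flow(f,a), flow(a,b)
round 2: derive flow(f,d) via R1 from flow(f,c), flow(c,d)
round 2: derive flow(f,j) via R1 from flow(f,a), flow(a,j)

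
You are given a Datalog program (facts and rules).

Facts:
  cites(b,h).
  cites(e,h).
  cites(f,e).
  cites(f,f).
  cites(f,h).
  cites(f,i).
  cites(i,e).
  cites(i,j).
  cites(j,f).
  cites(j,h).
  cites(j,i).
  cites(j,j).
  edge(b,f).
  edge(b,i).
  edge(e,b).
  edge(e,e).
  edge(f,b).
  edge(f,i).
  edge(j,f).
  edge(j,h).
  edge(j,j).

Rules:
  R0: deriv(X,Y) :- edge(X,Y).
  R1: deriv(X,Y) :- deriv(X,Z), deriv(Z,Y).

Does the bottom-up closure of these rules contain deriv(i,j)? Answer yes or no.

no

round 1: derive deriv(b,f) via R0 from edge(b,f)
round 1: derive deriv(b,i) via R0 from edge(b,i)
round 1: derive deriv(e,b) via R0 from edge(e,b)
round 1: derive deriv(e,e) via R0 from edge(e,e)
round 1: derive deriv(f,b) via R0 from edge(f,b)
round 1: derive deriv(f,i) via R0 from edge(f,i)
round 1: derive deriv(j,f) via R0 from edge(j,f)
round 1: derive deriv(j,h) via R0 from edge(j,h)
round 1: derive deriv(j,j) via R0 from edge(j,j)
round 2: derive deriv(b,b) via R1 from deriv(b,f), deriv(f,b)
round 2: derive deriv(e,f) via R1 from deriv(e,b), deriv(b,f)
round 2: derive deriv(e,i) via R1 from deriv(e,b), deriv(b,i)
round 2: derive deriv(f,f) via R1 from deriv(f,b), deriv(b,f)
round 2: derive deriv(j,b) via R1 from deriv(j,f), deriv(f,b)
round 2: derive deriv(j,i) via R1 from deriv(j,f), deriv(f,i)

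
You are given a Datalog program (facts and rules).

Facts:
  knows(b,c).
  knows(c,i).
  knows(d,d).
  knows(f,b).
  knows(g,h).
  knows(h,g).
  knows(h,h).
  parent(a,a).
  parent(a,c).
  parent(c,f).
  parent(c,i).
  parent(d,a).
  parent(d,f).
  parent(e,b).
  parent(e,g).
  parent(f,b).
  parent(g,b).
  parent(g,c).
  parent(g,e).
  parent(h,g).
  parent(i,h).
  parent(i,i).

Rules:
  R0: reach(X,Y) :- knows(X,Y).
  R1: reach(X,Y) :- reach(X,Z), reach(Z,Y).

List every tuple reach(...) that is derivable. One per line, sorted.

round 1: derive reach(b,c) via R0 from knows(b,c)
round 1: derive reach(c,i) via R0 from knows(c,i)
round 1: derive reach(d,d) via R0 from knows(d,d)
round 1: derive reach(f,b) via R0 from knows(f,b)
round 1: derive reach(g,h) via R0 from knows(g,h)
round 1: derive reach(h,g) via R0 from knows(h,g)
round 1: derive reach(h,h) via R0 from knows(h,h)
round 2: derive reach(b,i) via R1 from reach(b,c), reach(c,i)
round 2: derive reach(f,c) via R1 from reach(f,b), reach(b,c)
round 2: derive reach(g,g) via R1 from reach(g,h), reach(h,g)
round 3: derive reach(f,i) via R1 from reach(f,b), reach(b,i)

reach(b,c)
reach(b,i)
reach(c,i)
reach(d,d)
reach(f,b)
reach(f,c)
reach(f,i)
reach(g,g)
reach(g,h)
reach(h,g)
reach(h,h)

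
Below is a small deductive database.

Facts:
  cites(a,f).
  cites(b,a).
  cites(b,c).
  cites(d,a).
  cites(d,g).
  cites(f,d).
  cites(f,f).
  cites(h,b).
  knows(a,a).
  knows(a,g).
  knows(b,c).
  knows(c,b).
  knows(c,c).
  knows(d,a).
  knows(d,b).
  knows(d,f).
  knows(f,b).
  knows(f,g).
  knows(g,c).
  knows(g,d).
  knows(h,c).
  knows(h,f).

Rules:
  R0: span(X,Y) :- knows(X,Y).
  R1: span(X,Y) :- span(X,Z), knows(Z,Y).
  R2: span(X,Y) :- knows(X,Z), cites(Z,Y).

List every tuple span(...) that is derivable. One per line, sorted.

round 1: derive span(a,a) via R0 from knows(a,a)
round 1: derive span(a,g) via R0 from knows(a,g)
round 1: derive span(b,c) via R0 from knows(b,c)
round 1: derive span(c,b) via R0 from knows(c,b)
round 1: derive span(c,c) via R0 from knows(c,c)
round 1: derive span(d,a) via R0 from knows(d,a)
round 1: derive span(d,b) via R0 from knows(d,b)
round 1: derive span(d,f) via R0 from knows(d,f)
round 1: derive span(f,b) via R0 from knows(f,b)
round 1: derive span(f,g) via R0 from knows(f,g)
round 1: derive span(g,c) via R0 from knows(g,c)
round 1: derive span(g,d) via R0 from knows(g,d)
round 1: derive span(h,c) via R0 from knows(h,c)
round 1: derive span(h,f) via R0 from knows(h,f)
round 1: derive span(a,f) via R2 from knows(a,a), cites(a,f)
round 1: derive span(c,a) via R2 from knows(c,b), cites(b,a)
round 1: derive span(d,c) via R2 from knows(d,b), cites(b,c)
round 1: derive span(d,d) via R2 from knows(d,f), cites(f,d)
round 1: derive span(f,a) via R2 from knows(f,b), cites(b,a)
round 1: derive span(f,c) via R2 from knows(f,b), cites(b,c)
round 1: derive span(g,a) via R2 from knows(g,d), cites(d,a)
round 1: derive span(g,g) via R2 from knows(g,d), cites(d,g)
round 1: derive span(h,d) via R2 from knows(h,f), cites(f,d)
round 2: derive span(a,b) via R1 from span(a,f), knows(f,b)
round 2: derive span(a,c) via R1 from span(a,g), knows(g,c)
round 2: derive span(a,d) via R1 from span(a,g), knows(g,d)
round 2: derive span(b,b) via R1 from span(b,c), knows(c,b)
round 2: derive span(c,g) via R1 from span(c,a), knows(a,g)
round 2: derive span(d,g) via R1 from span(d,a), knows(a,g)
round 2: derive span(f,d) via R1 from span(f,g), knows(g,d)
round 2: derive span(g,b) via R1 from span(g,c), knows(c,b)
round 2: derive span(g,f) via R1 from span(g,d), knows(d,f)
round 2: derive span(h,a) via R1 from span(h,d), knows(d,a)
round 2: derive span(h,b) via R1 from span(h,c), knows(c,b)
round 2: derive span(h,g) via R1 from span(h,f), knows(f,g)
round 3: derive span(c,d) via R1 from span(c,g), knows(g,d)
round 3: derive span(f,f) via R1 from span(f,d), knows(d,f)
round 4: derive span(c,f) via R1 from span(c,d), knows(d,f)

span(a,a)
span(a,b)
span(a,c)
span(a,d)
span(a,f)
span(a,g)
span(b,b)
span(b,c)
span(c,a)
span(c,b)
span(c,c)
span(c,d)
span(c,f)
span(c,g)
span(d,a)
span(d,b)
span(d,c)
span(d,d)
span(d,f)
span(d,g)
span(f,a)
span(f,b)
span(f,c)
span(f,d)
span(f,f)
span(f,g)
span(g,a)
span(g,b)
span(g,c)
span(g,d)
span(g,f)
span(g,g)
span(h,a)
span(h,b)
span(h,c)
span(h,d)
span(h,f)
span(h,g)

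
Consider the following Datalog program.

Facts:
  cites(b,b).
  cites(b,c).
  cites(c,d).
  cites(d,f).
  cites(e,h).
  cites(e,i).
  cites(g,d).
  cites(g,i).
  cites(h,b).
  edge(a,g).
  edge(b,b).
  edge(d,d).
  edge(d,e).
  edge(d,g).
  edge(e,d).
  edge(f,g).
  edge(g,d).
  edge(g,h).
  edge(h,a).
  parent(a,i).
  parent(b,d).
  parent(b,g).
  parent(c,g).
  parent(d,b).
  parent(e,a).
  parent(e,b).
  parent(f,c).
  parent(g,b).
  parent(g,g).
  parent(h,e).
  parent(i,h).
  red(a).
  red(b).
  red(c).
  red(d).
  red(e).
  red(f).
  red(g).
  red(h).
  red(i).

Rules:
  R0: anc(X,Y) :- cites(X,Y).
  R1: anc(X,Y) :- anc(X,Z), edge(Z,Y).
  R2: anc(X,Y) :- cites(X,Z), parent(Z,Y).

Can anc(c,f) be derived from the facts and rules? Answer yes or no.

round 1: derive anc(b,b) via R0 from cites(b,b)
round 1: derive anc(b,c) via R0 from cites(b,c)
round 1: derive anc(c,d) via R0 from cites(c,d)
round 1: derive anc(d,f) via R0 from cites(d,f)
round 1: derive anc(e,h) via R0 from cites(e,h)
round 1: derive anc(e,i) via R0 from cites(e,i)
round 1: derive anc(g,d) via R0 from cites(g,d)
round 1: derive anc(g,i) via R0 from cites(g,i)
round 1: derive anc(h,b) via R0 from cites(h,b)
round 1: derive anc(b,d) via R2 from cites(b,b), parent(b,d)
round 1: derive anc(b,g) via R2 from cites(b,b), parent(b,g)
round 1: derive anc(c,b) via R2 from cites(c,d), parent(d,b)
round 1: derive anc(d,c) via R2 from cites(d,f), parent(f,c)
round 1: derive anc(e,e) via R2 from cites(e,h), parent(h,e)
round 1: derive anc(g,b) via R2 from cites(g,d), parent(d,b)
round 1: derive anc(g,h) via R2 from cites(g,i), parent(i,h)
round 1: derive anc(h,d) via R2 from cites(h,b), parent(b,d)
round 1: derive anc(h,g) via R2 from cites(h,b), parent(b,g)
round 2: derive anc(b,e) via R1 from anc(b,d), edge(d,e)
round 2: derive anc(b,h) via R1 from anc(b,g), edge(g,h)
round 2: derive anc(c,e) via R1 from anc(c,d), edge(d,e)
round 2: derive anc(c,g) via R1 from anc(c,d), edge(d,g)
round 2: derive anc(d,g) via R1 from anc(d,f), edge(f,g)
round 2: derive anc(e,a) via R1 from anc(e,h), edge(h,a)
round 2: derive anc(e,d) via R1 from anc(e,e), edge(e,d)
round 2: derive anc(g,a) via R1 from anc(g,h), edge(h,a)
round 2: derive anc(g,e) via R1 from anc(g,d), edge(d,e)
round 2: derive anc(g,g) via R1 from anc(g,d), edge(d,g)
round 2: derive anc(h,e) via R1 from anc(h,d), edge(d,e)
round 2: derive anc(h,h) via R1 from anc(h,g), edge(g,h)
round 3: derive anc(b,a) via R1 from anc(b,h), edge(h,a)
round 3: derive anc(c,h) via R1 from anc(c,g), edge(g,h)
round 3: derive anc(d,d) via R1 from anc(d,g), edge(g,d)
round 3: derive anc(d,h) via R1 from anc(d,g), edge(g,h)
round 3: derive anc(e,g) via R1 from anc(e,a), edge(a,g)
round 3: derive anc(h,a) via R1 from anc(h,h), edge(h,a)
round 4: derive anc(c,a) via R1 from anc(c,h), edge(h,a)
round 4: derive anc(d,a) via R1 from anc(d,h), edge(h,a)
round 4: derive anc(d,e) via R1 from anc(d,d), edge(d,e)

no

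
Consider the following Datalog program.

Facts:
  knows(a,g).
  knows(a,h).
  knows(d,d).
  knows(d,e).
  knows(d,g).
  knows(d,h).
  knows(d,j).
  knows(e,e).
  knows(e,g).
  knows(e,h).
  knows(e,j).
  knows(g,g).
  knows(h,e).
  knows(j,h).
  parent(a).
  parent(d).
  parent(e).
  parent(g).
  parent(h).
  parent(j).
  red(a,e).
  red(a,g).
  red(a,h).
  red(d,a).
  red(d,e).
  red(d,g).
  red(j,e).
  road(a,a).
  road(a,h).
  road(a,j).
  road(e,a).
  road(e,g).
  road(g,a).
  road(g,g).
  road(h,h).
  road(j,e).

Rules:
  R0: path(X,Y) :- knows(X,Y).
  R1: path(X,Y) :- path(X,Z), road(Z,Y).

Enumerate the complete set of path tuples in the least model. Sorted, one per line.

round 1: derive path(a,g) via R0 from knows(a,g)
round 1: derive path(a,h) via R0 from knows(a,h)
round 1: derive path(d,d) via R0 from knows(d,d)
round 1: derive path(d,e) via R0 from knows(d,e)
round 1: derive path(d,g) via R0 from knows(d,g)
round 1: derive path(d,h) via R0 from knows(d,h)
round 1: derive path(d,j) via R0 from knows(d,j)
round 1: derive path(e,e) via R0 from knows(e,e)
round 1: derive path(e,g) via R0 from knows(e,g)
round 1: derive path(e,h) via R0 from knows(e,h)
round 1: derive path(e,j) via R0 from knows(e,j)
round 1: derive path(g,g) via R0 from knows(g,g)
round 1: derive path(h,e) via R0 from knows(h,e)
round 1: derive path(j,h) via R0 from knows(j,h)
round 2: derive path(a,a) via R1 from path(a,g), road(g,a)
round 2: derive path(d,a) via R1 from path(d,e), road(e,a)
round 2: derive path(e,a) via R1 from path(e,e), road(e,a)
round 2: derive path(g,a) via R1 from path(g,g), road(g,a)
round 2: derive path(h,a) via R1 from path(h,e), road(e,a)
round 2: derive path(h,g) via R1 from path(h,e), road(e,g)
round 3: derive path(a,j) via R1 from path(a,a), road(a,j)
round 3: derive path(g,h) via R1 from path(g,a), road(a,h)
round 3: derive path(g,j) via R1 from path(g,a), road(a,j)
round 3: derive path(h,h) via R1 from path(h,a), road(a,h)
round 3: derive path(h,j) via R1 from path(h,a), road(a,j)
round 4: derive path(a,e) via R1 from path(a,j), road(j,e)
round 4: derive path(g,e) via R1 from path(g,j), road(j,e)

path(a,a)
path(a,e)
path(a,g)
path(a,h)
path(a,j)
path(d,a)
path(d,d)
path(d,e)
path(d,g)
path(d,h)
path(d,j)
path(e,a)
path(e,e)
path(e,g)
path(e,h)
path(e,j)
path(g,a)
path(g,e)
path(g,g)
path(g,h)
path(g,j)
path(h,a)
path(h,e)
path(h,g)
path(h,h)
path(h,j)
path(j,h)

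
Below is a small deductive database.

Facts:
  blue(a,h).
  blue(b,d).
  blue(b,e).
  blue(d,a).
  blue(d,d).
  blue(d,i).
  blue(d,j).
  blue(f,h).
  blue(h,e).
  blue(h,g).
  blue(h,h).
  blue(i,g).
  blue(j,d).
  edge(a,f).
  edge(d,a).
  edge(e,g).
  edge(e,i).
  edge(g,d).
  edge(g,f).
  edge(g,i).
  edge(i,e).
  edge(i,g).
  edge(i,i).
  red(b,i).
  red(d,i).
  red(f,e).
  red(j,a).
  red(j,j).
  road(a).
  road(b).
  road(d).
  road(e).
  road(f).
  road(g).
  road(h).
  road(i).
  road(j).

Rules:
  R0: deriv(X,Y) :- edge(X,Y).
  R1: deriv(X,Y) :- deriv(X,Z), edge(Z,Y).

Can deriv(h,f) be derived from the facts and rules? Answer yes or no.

round 1: derive deriv(a,f) via R0 from edge(a,f)
round 1: derive deriv(d,a) via R0 from edge(d,a)
round 1: derive deriv(e,g) via R0 from edge(e,g)
round 1: derive deriv(e,i) via R0 from edge(e,i)
round 1: derive deriv(g,d) via R0 from edge(g,d)
round 1: derive deriv(g,f) via R0 from edge(g,f)
round 1: derive deriv(g,i) via R0 from edge(g,i)
round 1: derive deriv(i,e) via R0 from edge(i,e)
round 1: derive deriv(i,g) via R0 from edge(i,g)
round 1: derive deriv(i,i) via R0 from edge(i,i)
round 2: derive deriv(d,f) via R1 from deriv(d,a), edge(a,f)
round 2: derive deriv(e,d) via R1 from deriv(e,g), edge(g,d)
round 2: derive deriv(e,e) via R1 from deriv(e,i), edge(i,e)
round 2: derive deriv(e,f) via R1 from deriv(e,g), edge(g,f)
round 2: derive deriv(g,a) via R1 from deriv(g,d), edge(d,a)
round 2: derive deriv(g,e) via R1 from deriv(g,i), edge(i,e)
round 2: derive deriv(g,g) via R1 from deriv(g,i), edge(i,g)
round 2: derive deriv(i,d) via R1 from deriv(i,g), edge(g,d)
round 2: derive deriv(i,f) via R1 from deriv(i,g), edge(g,f)
round 3: derive deriv(e,a) via R1 from deriv(e,d), edge(d,a)
round 3: derive deriv(i,a) via R1 from deriv(i,d), edge(d,a)

no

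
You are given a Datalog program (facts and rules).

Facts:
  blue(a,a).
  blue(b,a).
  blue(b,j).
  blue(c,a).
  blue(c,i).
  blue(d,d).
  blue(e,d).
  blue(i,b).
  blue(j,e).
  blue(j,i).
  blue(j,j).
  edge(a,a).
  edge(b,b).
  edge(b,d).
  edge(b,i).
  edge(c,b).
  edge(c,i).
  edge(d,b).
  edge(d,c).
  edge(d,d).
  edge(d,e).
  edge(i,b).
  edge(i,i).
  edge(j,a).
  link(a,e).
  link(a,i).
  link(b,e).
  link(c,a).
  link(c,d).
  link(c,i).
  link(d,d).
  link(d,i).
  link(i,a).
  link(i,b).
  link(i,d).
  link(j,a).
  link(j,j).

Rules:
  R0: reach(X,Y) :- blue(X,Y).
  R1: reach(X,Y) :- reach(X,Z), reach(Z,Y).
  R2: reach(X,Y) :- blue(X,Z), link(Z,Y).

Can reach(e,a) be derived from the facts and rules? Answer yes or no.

yes

round 1: derive reach(a,a) via R0 from blue(a,a)
round 1: derive reach(b,a) via R0 from blue(b,a)
round 1: derive reach(b,j) via R0 from blue(b,j)
round 1: derive reach(c,a) via R0 from blue(c,a)
round 1: derive reach(c,i) via R0 from blue(c,i)
round 1: derive reach(d,d) via R0 from blue(d,d)
round 1: derive reach(e,d) via R0 from blue(e,d)
round 1: derive reach(i,b) via R0 from blue(i,b)
round 1: derive reach(j,e) via R0 from blue(j,e)
round 1: derive reach(j,i) via R0 from blue(j,i)
round 1: derive reach(j,j) via R0 from blue(j,j)
round 1: derive reach(a,e) via R2 from blue(a,a), link(a,e)
round 1: derive reach(a,i) via R2 from blue(a,a), link(a,i)
round 1: derive reach(b,e) via R2 from blue(b,a), link(a,e)
round 1: derive reach(b,i) via R2 from blue(b,a), link(a,i)
round 1: derive reach(c,b) via R2 from blue(c,i), link(i,b)
round 1: derive reach(c,d) via R2 from blue(c,i), link(i,d)
round 1: derive reach(c,e) via R2 from blue(c,a), link(a,e)
round 1: derive reach(d,i) via R2 from blue(d,d), link(d,i)
round 1: derive reach(e,i) via R2 from blue(e,d), link(d,i)
round 1: derive reach(i,e) via R2 from blue(i,b), link(b,e)
round 1: derive reach(j,a) via R2 from blue(j,i), link(i,a)
round 1: derive reach(j,b) via R2 from blue(j,i), link(i,b)
round 1: derive reach(j,d) via R2 from blue(j,i), link(i,d)
round 2: derive reach(a,b) via R1 from reach(a,i), reach(i,b)
round 2: derive reach(a,d) via R1 from reach(a,e), reach(e,d)
round 2: derive reach(b,b) via R1 from reach(b,i), reach(i,b)
round 2: derive reach(b,d) via R1 from reach(b,e), reach(e,d)
round 2: derive reach(c,j) via R1 from reach(c,b), reach(b,j)
round 2: derive reach(d,b) via R1 from reach(d,i), reach(i,b)
round 2: derive reach(d,e) via R1 from reach(d,i), reach(i,e)
round 2: derive reach(e,b) via R1 from reach(e,i), reach(i,b)
round 2: derive reach(e,e) via R1 from reach(e,i), reach(i,e)
round 2: derive reach(i,a) via R1 from reach(i,b), reach(b,a)
round 2: derive reach(i,d) via R1 from reach(i,e), reach(e,d)
round 2: derive reach(i,i) via R1 from reach(i,b), reach(b,i)
round 2: derive reach(i,j) via R1 from reach(i,b), reach(b,j)
round 3: derive reach(a,j) via R1 from reach(a,b), reach(b,j)
round 3: derive reach(d,a) via R1 from reach(d,b), reach(b,a)
round 3: derive reach(d,j) via R1 from reach(d,b), reach(b,j)
round 3: derive reach(e,a) via R1 from reach(e,b), reach(b,a)
round 3: derive reach(e,j) via R1 from reach(e,b), reach(b,j)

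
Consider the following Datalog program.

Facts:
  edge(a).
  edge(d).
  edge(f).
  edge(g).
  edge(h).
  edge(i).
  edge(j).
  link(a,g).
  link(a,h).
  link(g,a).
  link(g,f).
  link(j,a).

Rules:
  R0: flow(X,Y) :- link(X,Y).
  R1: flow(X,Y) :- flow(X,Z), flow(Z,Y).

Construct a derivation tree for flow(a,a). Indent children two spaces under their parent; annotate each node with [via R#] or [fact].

flow(a,a)  [via R1]
  flow(a,g)  [via R0]
    link(a,g)  [fact]
  flow(g,a)  [via R0]
    link(g,a)  [fact]

round 1: derive flow(a,g) via R0 from link(a,g)
round 1: derive flow(a,h) via R0 from link(a,h)
round 1: derive flow(g,a) via R0 from link(g,a)
round 1: derive flow(g,f) via R0 from link(g,f)
round 1: derive flow(j,a) via R0 from link(j,a)
round 2: derive flow(a,a) via R1 from flow(a,g), flow(g,a)
round 2: derive flow(a,f) via R1 from flow(a,g), flow(g,f)
round 2: derive flow(g,g) via R1 from flow(g,a), flow(a,g)
round 2: derive flow(g,h) via R1 from flow(g,a), flow(a,h)
round 2: derive flow(j,g) via R1 from flow(j,a), flow(a,g)
round 2: derive flow(j,h) via R1 from flow(j,a), flow(a,h)
round 3: derive flow(j,f) via R1 from flow(j,a), flow(a,f)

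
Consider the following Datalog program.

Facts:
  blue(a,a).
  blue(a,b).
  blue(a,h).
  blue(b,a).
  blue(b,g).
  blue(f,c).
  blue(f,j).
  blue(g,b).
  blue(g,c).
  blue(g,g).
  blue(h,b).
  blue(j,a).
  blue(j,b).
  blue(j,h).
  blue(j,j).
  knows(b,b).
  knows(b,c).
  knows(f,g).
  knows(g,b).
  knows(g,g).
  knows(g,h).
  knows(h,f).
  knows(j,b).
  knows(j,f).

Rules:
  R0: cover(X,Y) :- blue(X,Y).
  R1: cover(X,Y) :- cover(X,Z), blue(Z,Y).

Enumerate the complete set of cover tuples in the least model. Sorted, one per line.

round 1: derive cover(a,a) via R0 from blue(a,a)
round 1: derive cover(a,b) via R0 from blue(a,b)
round 1: derive cover(a,h) via R0 from blue(a,h)
round 1: derive cover(b,a) via R0 from blue(b,a)
round 1: derive cover(b,g) via R0 from blue(b,g)
round 1: derive cover(f,c) via R0 from blue(f,c)
round 1: derive cover(f,j) via R0 from blue(f,j)
round 1: derive cover(g,b) via R0 from blue(g,b)
round 1: derive cover(g,c) via R0 from blue(g,c)
round 1: derive cover(g,g) via R0 from blue(g,g)
round 1: derive cover(h,b) via R0 from blue(h,b)
round 1: derive cover(j,a) via R0 from blue(j,a)
round 1: derive cover(j,b) via R0 from blue(j,b)
round 1: derive cover(j,h) via R0 from blue(j,h)
round 1: derive cover(j,j) via R0 from blue(j,j)
round 2: derive cover(a,g) via R1 from cover(a,b), blue(b,g)
round 2: derive cover(b,b) via R1 from cover(b,a), blue(a,b)
round 2: derive cover(b,c) via R1 from cover(b,g), blue(g,c)
round 2: derive cover(b,h) via R1 from cover(b,a), blue(a,h)
round 2: derive cover(f,a) via R1 from cover(f,j), blue(j,a)
round 2: derive cover(f,b) via R1 from cover(f,j), blue(j,b)
round 2: derive cover(f,h) via R1 from cover(f,j), blue(j,h)
round 2: derive cover(g,a) via R1 from cover(g,b), blue(b,a)
round 2: derive cover(h,a) via R1 from cover(h,b), blue(b,a)
round 2: derive cover(h,g) via R1 from cover(h,b), blue(b,g)
round 2: derive cover(j,g) via R1 from cover(j,b), blue(b,g)
round 3: derive cover(a,c) via R1 from cover(a,g), blue(g,c)
round 3: derive cover(f,g) via R1 from cover(f,b), blue(b,g)
round 3: derive cover(g,h) via R1 from cover(g,a), blue(a,h)
round 3: derive cover(h,c) via R1 from cover(h,g), blue(g,c)
round 3: derive cover(h,h) via R1 from cover(h,a), blue(a,h)
round 3: derive cover(j,c) via R1 from cover(j,g), blue(g,c)

cover(a,a)
cover(a,b)
cover(a,c)
cover(a,g)
cover(a,h)
cover(b,a)
cover(b,b)
cover(b,c)
cover(b,g)
cover(b,h)
cover(f,a)
cover(f,b)
cover(f,c)
cover(f,g)
cover(f,h)
cover(f,j)
cover(g,a)
cover(g,b)
cover(g,c)
cover(g,g)
cover(g,h)
cover(h,a)
cover(h,b)
cover(h,c)
cover(h,g)
cover(h,h)
cover(j,a)
cover(j,b)
cover(j,c)
cover(j,g)
cover(j,h)
cover(j,j)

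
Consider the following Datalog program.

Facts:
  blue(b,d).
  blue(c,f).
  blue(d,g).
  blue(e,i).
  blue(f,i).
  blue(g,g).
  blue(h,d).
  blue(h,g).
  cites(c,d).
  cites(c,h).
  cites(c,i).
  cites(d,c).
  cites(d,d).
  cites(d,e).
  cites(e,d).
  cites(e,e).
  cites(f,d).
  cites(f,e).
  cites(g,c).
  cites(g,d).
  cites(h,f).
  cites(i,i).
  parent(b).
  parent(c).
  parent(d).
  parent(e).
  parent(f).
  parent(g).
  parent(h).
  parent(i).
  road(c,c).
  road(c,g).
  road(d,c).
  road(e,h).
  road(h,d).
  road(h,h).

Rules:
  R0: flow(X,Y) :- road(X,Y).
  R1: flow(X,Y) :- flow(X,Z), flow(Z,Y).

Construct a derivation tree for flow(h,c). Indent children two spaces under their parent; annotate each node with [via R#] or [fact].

round 1: derive flow(c,c) via R0 from road(c,c)
round 1: derive flow(c,g) via R0 from road(c,g)
round 1: derive flow(d,c) via R0 from road(d,c)
round 1: derive flow(e,h) via R0 from road(e,h)
round 1: derive flow(h,d) via R0 from road(h,d)
round 1: derive flow(h,h) via R0 from road(h,h)
round 2: derive flow(d,g) via R1 from flow(d,c), flow(c,g)
round 2: derive flow(e,d) via R1 from flow(e,h), flow(h,d)
round 2: derive flow(h,c) via R1 from flow(h,d), flow(d,c)
round 3: derive flow(e,c) via R1 from flow(e,d), flow(d,c)
round 3: derive flow(e,g) via R1 from flow(e,d), flow(d,g)
round 3: derive flow(h,g) via R1 from flow(h,c), flow(c,g)

flow(h,c)  [via R1]
  flow(h,d)  [via R0]
    road(h,d)  [fact]
  flow(d,c)  [via R0]
    road(d,c)  [fact]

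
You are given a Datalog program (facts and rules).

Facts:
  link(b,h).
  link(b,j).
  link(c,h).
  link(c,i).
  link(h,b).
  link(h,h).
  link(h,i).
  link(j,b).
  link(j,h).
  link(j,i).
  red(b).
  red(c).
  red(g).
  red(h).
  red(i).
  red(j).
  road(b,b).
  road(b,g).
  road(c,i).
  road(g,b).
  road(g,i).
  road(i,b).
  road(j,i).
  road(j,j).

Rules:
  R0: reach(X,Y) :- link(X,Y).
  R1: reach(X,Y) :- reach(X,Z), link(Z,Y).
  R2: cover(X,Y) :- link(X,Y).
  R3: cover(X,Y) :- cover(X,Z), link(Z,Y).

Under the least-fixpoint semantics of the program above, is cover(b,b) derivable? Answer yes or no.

round 1: derive cover(b,h) via R2 from link(b,h)
round 1: derive cover(b,j) via R2 from link(b,j)
round 1: derive cover(c,h) via R2 from link(c,h)
round 1: derive cover(c,i) via R2 from link(c,i)
round 1: derive cover(h,b) via R2 from link(h,b)
round 1: derive cover(h,h) via R2 from link(h,h)
round 1: derive cover(h,i) via R2 from link(h,i)
round 1: derive cover(j,b) via R2 from link(j,b)
round 1: derive cover(j,h) via R2 from link(j,h)
round 1: derive cover(j,i) via R2 from link(j,i)
round 2: derive cover(b,b) via R3 from cover(b,h), link(h,b)
round 2: derive cover(b,i) via R3 from cover(b,h), link(h,i)
round 2: derive cover(c,b) via R3 from cover(c,h), link(h,b)
round 2: derive cover(h,j) via R3 from cover(h,b), link(b,j)
round 2: derive cover(j,j) via R3 from cover(j,b), link(b,j)
round 3: derive cover(c,j) via R3 from cover(c,b), link(b,j)

yes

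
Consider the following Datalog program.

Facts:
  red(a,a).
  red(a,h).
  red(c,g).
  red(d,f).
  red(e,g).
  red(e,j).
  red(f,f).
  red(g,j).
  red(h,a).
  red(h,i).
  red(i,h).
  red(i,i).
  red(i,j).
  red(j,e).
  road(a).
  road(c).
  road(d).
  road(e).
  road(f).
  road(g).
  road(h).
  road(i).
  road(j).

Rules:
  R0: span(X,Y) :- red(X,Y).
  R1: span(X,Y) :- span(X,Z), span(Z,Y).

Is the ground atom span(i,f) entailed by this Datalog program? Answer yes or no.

no

round 1: derive span(a,a) via R0 from red(a,a)
round 1: derive span(a,h) via R0 from red(a,h)
round 1: derive span(c,g) via R0 from red(c,g)
round 1: derive span(d,f) via R0 from red(d,f)
round 1: derive span(e,g) via R0 from red(e,g)
round 1: derive span(e,j) via R0 from red(e,j)
round 1: derive span(f,f) via R0 from red(f,f)
round 1: derive span(g,j) via R0 from red(g,j)
round 1: derive span(h,a) via R0 from red(h,a)
round 1: derive span(h,i) via R0 from red(h,i)
round 1: derive span(i,h) via R0 from red(i,h)
round 1: derive span(i,i) via R0 from red(i,i)
round 1: derive span(i,j) via R0 from red(i,j)
round 1: derive span(j,e) via R0 from red(j,e)
round 2: derive span(a,i) via R1 from span(a,h), span(h,i)
round 2: derive span(c,j) via R1 from span(c,g), span(g,j)
round 2: derive span(e,e) via R1 from span(e,j), span(j,e)
round 2: derive span(g,e) via R1 from span(g,j), span(j,e)
round 2: derive span(h,h) via R1 from span(h,a), span(a,h)
round 2: derive span(h,j) via R1 from span(h,i), span(i,j)
round 2: derive span(i,a) via R1 from span(i,h), span(h,a)
round 2: derive span(i,e) via R1 from span(i,j), span(j,e)
round 2: derive span(j,g) via R1 from span(j,e), span(e,g)
round 2: derive span(j,j) via R1 from span(j,e), span(e,j)
round 3: derive span(a,e) via R1 from span(a,i), span(i,e)
round 3: derive span(a,j) via R1 from span(a,h), span(h,j)
round 3: derive span(c,e) via R1 from span(c,g), span(g,e)
round 3: derive span(g,g) via R1 from span(g,e), span(e,g)
round 3: derive span(h,e) via R1 from span(h,i), span(i,e)
round 3: derive span(h,g) via R1 from span(h,j), span(j,g)
round 3: derive span(i,g) via R1 from span(i,e), span(e,g)
round 4: derive span(a,g) via R1 from span(a,e), span(e,g)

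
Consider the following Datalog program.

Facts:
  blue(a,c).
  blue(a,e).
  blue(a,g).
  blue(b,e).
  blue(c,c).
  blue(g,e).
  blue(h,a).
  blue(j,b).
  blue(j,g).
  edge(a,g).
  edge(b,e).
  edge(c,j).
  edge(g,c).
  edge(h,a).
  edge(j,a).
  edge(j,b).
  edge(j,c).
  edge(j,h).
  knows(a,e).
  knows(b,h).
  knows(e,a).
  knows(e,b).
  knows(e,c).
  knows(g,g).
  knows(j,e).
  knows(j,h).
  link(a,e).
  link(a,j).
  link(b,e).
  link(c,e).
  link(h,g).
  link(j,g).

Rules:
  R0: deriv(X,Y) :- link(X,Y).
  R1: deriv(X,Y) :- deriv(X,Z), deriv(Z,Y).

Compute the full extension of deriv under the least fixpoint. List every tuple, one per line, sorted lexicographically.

deriv(a,e)
deriv(a,g)
deriv(a,j)
deriv(b,e)
deriv(c,e)
deriv(h,g)
deriv(j,g)

round 1: derive deriv(a,e) via R0 from link(a,e)
round 1: derive deriv(a,j) via R0 from link(a,j)
round 1: derive deriv(b,e) via R0 from link(b,e)
round 1: derive deriv(c,e) via R0 from link(c,e)
round 1: derive deriv(h,g) via R0 from link(h,g)
round 1: derive deriv(j,g) via R0 from link(j,g)
round 2: derive deriv(a,g) via R1 from deriv(a,j), deriv(j,g)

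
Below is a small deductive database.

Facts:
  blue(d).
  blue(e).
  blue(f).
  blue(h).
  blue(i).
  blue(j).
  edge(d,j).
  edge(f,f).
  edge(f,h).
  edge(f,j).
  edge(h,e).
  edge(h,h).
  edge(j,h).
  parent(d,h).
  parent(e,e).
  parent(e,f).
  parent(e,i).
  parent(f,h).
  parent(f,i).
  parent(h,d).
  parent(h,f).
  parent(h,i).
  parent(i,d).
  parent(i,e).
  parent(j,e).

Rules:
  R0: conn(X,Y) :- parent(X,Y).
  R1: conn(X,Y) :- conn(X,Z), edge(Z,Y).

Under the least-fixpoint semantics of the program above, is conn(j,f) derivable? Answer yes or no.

round 1: derive conn(d,h) via R0 from parent(d,h)
round 1: derive conn(e,e) via R0 from parent(e,e)
round 1: derive conn(e,f) via R0 from parent(e,f)
round 1: derive conn(e,i) via R0 from parent(e,i)
round 1: derive conn(f,h) via R0 from parent(f,h)
round 1: derive conn(f,i) via R0 from parent(f,i)
round 1: derive conn(h,d) via R0 from parent(h,d)
round 1: derive conn(h,f) via R0 from parent(h,f)
round 1: derive conn(h,i) via R0 from parent(h,i)
round 1: derive conn(i,d) via R0 from parent(i,d)
round 1: derive conn(i,e) via R0 from parent(i,e)
round 1: derive conn(j,e) via R0 from parent(j,e)
round 2: derive conn(d,e) via R1 from conn(d,h), edge(h,e)
round 2: derive conn(e,h) via R1 from conn(e,f), edge(f,h)
round 2: derive conn(e,j) via R1 from conn(e,f), edge(f,j)
round 2: derive conn(f,e) via R1 from conn(f,h), edge(h,e)
round 2: derive conn(h,h) via R1 from conn(h,f), edge(f,h)
round 2: derive conn(h,j) via R1 from conn(h,d), edge(d,j)
round 2: derive conn(i,j) via R1 from conn(i,d), edge(d,j)
round 3: derive conn(h,e) via R1 from conn(h,h), edge(h,e)
round 3: derive conn(i,h) via R1 from conn(i,j), edge(j,h)

no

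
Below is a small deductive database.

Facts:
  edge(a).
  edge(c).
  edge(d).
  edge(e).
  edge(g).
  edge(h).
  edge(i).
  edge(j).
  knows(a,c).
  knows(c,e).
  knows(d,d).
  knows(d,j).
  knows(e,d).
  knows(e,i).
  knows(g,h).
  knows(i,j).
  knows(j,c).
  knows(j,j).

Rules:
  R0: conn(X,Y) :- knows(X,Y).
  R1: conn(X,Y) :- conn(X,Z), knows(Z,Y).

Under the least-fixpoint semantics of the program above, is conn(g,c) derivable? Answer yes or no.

round 1: derive conn(a,c) via R0 from knows(a,c)
round 1: derive conn(c,e) via R0 from knows(c,e)
round 1: derive conn(d,d) via R0 from knows(d,d)
round 1: derive conn(d,j) via R0 from knows(d,j)
round 1: derive conn(e,d) via R0 from knows(e,d)
round 1: derive conn(e,i) via R0 from knows(e,i)
round 1: derive conn(g,h) via R0 from knows(g,h)
round 1: derive conn(i,j) via R0 from knows(i,j)
round 1: derive conn(j,c) via R0 from knows(j,c)
round 1: derive conn(j,j) via R0 from knows(j,j)
round 2: derive conn(a,e) via R1 from conn(a,c), knows(c,e)
round 2: derive conn(c,d) via R1 from conn(c,e), knows(e,d)
round 2: derive conn(c,i) via R1 from conn(c,e), knows(e,i)
round 2: derive conn(d,c) via R1 from conn(d,j), knows(j,c)
round 2: derive conn(e,j) via R1 from conn(e,d), knows(d,j)
round 2: derive conn(i,c) via R1 from conn(i,j), knows(j,c)
round 2: derive conn(j,e) via R1 from conn(j,c), knows(c,e)
round 3: derive conn(a,d) via R1 from conn(a,e), knows(e,d)
round 3: derive conn(a,i) via R1 from conn(a,e), knows(e,i)
round 3: derive conn(c,j) via R1 from conn(c,d), knows(d,j)
round 3: derive conn(d,e) via R1 from conn(d,c), knows(c,e)
round 3: derive conn(e,c) via R1 from conn(e,j), knows(j,c)
round 3: derive conn(i,e) via R1 from conn(i,c), knows(c,e)
round 3: derive conn(j,d) via R1 from conn(j,e), knows(e,d)
round 3: derive conn(j,i) via R1 from conn(j,e), knows(e,i)
round 4: derive conn(a,j) via R1 from conn(a,d), knows(d,j)
round 4: derive conn(c,c) via R1 from conn(c,j), knows(j,c)
round 4: derive conn(d,i) via R1 from conn(d,e), knows(e,i)
round 4: derive conn(e,e) via R1 from conn(e,c), knows(c,e)
round 4: derive conn(i,d) via R1 from conn(i,e), knows(e,d)
round 4: derive conn(i,i) via R1 from conn(i,e), knows(e,i)

no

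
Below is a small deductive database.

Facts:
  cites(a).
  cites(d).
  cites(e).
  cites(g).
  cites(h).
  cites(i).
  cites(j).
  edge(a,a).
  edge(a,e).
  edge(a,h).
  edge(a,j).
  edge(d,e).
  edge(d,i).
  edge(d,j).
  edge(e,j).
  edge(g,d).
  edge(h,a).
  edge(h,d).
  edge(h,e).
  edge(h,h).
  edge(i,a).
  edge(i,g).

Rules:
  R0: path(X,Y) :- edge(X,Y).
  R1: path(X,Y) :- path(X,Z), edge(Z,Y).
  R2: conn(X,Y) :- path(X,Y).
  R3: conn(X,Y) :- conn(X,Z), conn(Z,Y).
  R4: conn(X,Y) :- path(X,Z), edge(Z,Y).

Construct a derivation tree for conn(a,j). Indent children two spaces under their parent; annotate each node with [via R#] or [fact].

conn(a,j)  [via R2]
  path(a,j)  [via R0]
    edge(a,j)  [fact]

round 1: derive path(a,a) via R0 from edge(a,a)
round 1: derive path(a,e) via R0 from edge(a,e)
round 1: derive path(a,h) via R0 from edge(a,h)
round 1: derive path(a,j) via R0 from edge(a,j)
round 1: derive path(d,e) via R0 from edge(d,e)
round 1: derive path(d,i) via R0 from edge(d,i)
round 1: derive path(d,j) via R0 from edge(d,j)
round 1: derive path(e,j) via R0 from edge(e,j)
round 1: derive path(g,d) via R0 from edge(g,d)
round 1: derive path(h,a) via R0 from edge(h,a)
round 1: derive path(h,d) via R0 from edge(h,d)
round 1: derive path(h,e) via R0 from edge(h,e)
round 1: derive path(h,h) via R0 from edge(h,h)
round 1: derive path(i,a) via R0 from edge(i,a)
round 1: derive path(i,g) via R0 from edge(i,g)
round 2: derive path(a,d) via R1 from path(a,h), edge(h,d)
round 2: derive path(d,a) via R1 from path(d,i), edge(i,a)
round 2: derive path(d,g) via R1 from path(d,i), edge(i,g)
round 2: derive path(g,e) via R1 from path(g,d), edge(d,e)
round 2: derive path(g,i) via R1 from path(g,d), edge(d,i)
round 2: derive path(g,j) via R1 from path(g,d), edge(d,j)
round 2: derive path(h,i) via R1 from path(h,d), edge(d,i)
round 2: derive path(h,j) via R1 from path(h,a), edge(a,j)
round 2: derive path(i,d) via R1 from path(i,g), edge(g,d)
round 2: derive path(i,e) via R1 from path(i,a), edge(a,e)
round 2: derive path(i,h) via R1 from path(i,a), edge(a,h)
round 2: derive path(i,j) via R1 from path(i,a), edge(a,j)
round 2: derive conn(a,a) via R2 from path(a,a)
round 2: derive conn(a,e) via R2 from path(a,e)
round 2: derive conn(a,h) via R2 from path(a,h)
round 2: derive conn(a,j) via R2 from path(a,j)
round 2: derive conn(d,e) via R2 from path(d,e)
round 2: derive conn(d,i) via R2 from path(d,i)
round 2: derive conn(d,j) via R2 from path(d,j)
round 2: derive conn(e,j) via R2 from path(e,j)
round 2: derive conn(g,d) via R2 from path(g,d)
round 2: derive conn(h,a) via R2 from path(h,a)
round 2: derive conn(h,d) via R2 from path(h,d)
round 2: derive conn(h,e) via R2 from path(h,e)
round 2: derive conn(h,h) via R2 from path(h,h)
round 2: derive conn(i,a) via R2 from path(i,a)
round 2: derive conn(i,g) via R2 from path(i,g)
round 2: derive conn(a,d) via R4 from path(a,h), edge(h,d)
round 2: derive conn(d,a) via R4 from path(d,i), edge(i,a)
round 2: derive conn(d,g) via R4 from path(d,i), edge(i,g)
round 2: derive conn(g,e) via R4 from path(g,d), edge(d,e)
round 2: derive conn(g,i) via R4 from path(g,d), edge(d,i)
round 2: derive conn(g,j) via R4 from path(g,d), edge(d,j)
round 2: derive conn(h,i) via R4 from path(h,d), edge(d,i)
round 2: derive conn(h,j) via R4 from path(h,a), edge(a,j)
round 2: derive conn(i,d) via R4 from path(i,g), edge(g,d)
round 2: derive conn(i,e) via R4 from path(i,a), edge(a,e)
round 2: derive conn(i,h) via R4 from path(i,a), edge(a,h)
round 2: derive conn(i,j) via R4 from path(i,a), edge(a,j)
round 3: derive path(a,i) via R1 from path(a,d), edge(d,i)
round 3: derive path(d,d) via R1 from path(d,g), edge(g,d)
round 3: derive path(d,h) via R1 from path(d,a), edge(a,h)
round 3: derive path(g,a) via R1 from path(g,i), edge(i,a)
round 3: derive path(g,g) via R1 from path(g,i), edge(i,g)
round 3: derive path(h,g) via R1 from path(h,i), edge(i,g)
round 3: derive path(i,i) via R1 from path(i,d), edge(d,i)
round 3: derive conn(a,g) via R3 from conn(a,d), conn(d,g)
round 3: derive conn(a,i) via R3 from conn(a,d), conn(d,i)
round 3: derive conn(d,d) via R3 from conn(d,a), conn(a,d)
round 3: derive conn(d,h) via R3 from conn(d,a), conn(a,h)
round 3: derive conn(g,a) via R3 from conn(g,d), conn(d,a)
round 3: derive conn(g,g) via R3 from conn(g,d), conn(d,g)
round 3: derive conn(g,h) via R3 from conn(g,i), conn(i,h)
round 3: derive conn(h,g) via R3 from conn(h,d), conn(d,g)
round 3: derive conn(i,i) via R3 from conn(i,d), conn(d,i)
round 4: derive path(a,g) via R1 from path(a,i), edge(i,g)
round 4: derive path(g,h) via R1 from path(g,a), edge(a,h)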